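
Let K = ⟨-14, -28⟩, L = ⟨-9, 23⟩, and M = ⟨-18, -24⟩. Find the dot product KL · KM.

KL = L − K = (5, 51)
KM = M − K = (-4, 4)
KL · KM = 5·(-4) + 51·4 = -20 + 204 = 184

184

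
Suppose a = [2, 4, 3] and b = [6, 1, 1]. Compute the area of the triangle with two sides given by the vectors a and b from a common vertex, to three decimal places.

i: 4·1 - 3·1 = 4 - 3 = 1
j: 3·6 - 2·1 = 18 - 2 = 16
k: 2·1 - 4·6 = 2 - 24 = -22
a × b = (1, 16, -22)
|a × b| = √(1² + 16² + (-22)²) = √741 ≈ 27.2213
area = ½ · 27.2213 ≈ 13.611

13.611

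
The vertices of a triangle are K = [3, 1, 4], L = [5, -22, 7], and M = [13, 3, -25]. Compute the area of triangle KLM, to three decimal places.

353.349

KL = (2, -23, 3),  KM = (10, 2, -29)
i: (-23)·(-29) - 3·2 = 667 - 6 = 661
j: 3·10 - 2·(-29) = 30 - (-58) = 88
k: 2·2 - (-23)·10 = 4 - (-230) = 234
KL × KM = (661, 88, 234)
|KL × KM| = √499421 ≈ 706.6972
area = ½ · 706.6972 ≈ 353.349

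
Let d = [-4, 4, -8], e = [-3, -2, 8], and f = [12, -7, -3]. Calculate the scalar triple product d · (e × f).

-260

e × f:
i: (-2)·(-3) - 8·(-7) = 6 - (-56) = 62
j: 8·12 - (-3)·(-3) = 96 - 9 = 87
k: (-3)·(-7) - (-2)·12 = 21 - (-24) = 45
e × f = (62, 87, 45)
d · (e × f) = (-4)·62 + 4·87 + (-8)·45 = -248 + 348 - 360 = -260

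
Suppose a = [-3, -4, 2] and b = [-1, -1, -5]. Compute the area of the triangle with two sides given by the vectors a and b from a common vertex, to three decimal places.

13.910

i: (-4)·(-5) - 2·(-1) = 20 - (-2) = 22
j: 2·(-1) - (-3)·(-5) = -2 - 15 = -17
k: (-3)·(-1) - (-4)·(-1) = 3 - 4 = -1
a × b = (22, -17, -1)
|a × b| = √(22² + (-17)² + (-1)²) = √774 ≈ 27.8209
area = ½ · 27.8209 ≈ 13.910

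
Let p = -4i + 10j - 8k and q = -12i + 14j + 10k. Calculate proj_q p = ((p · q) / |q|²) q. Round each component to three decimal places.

p · q = (-4)·(-12) + 10·14 + (-8)·10 = 48 + 140 - 80 = 108
|q|² = 144 + 196 + 100 = 440
proj_q p = (108/440) · (-12, 14, 10) ≈ (-2.945, 3.436, 2.455)

(-2.945, 3.436, 2.455)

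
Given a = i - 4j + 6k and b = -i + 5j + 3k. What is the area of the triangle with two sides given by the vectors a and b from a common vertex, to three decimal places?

i: (-4)·3 - 6·5 = -12 - 30 = -42
j: 6·(-1) - 1·3 = -6 - 3 = -9
k: 1·5 - (-4)·(-1) = 5 - 4 = 1
a × b = (-42, -9, 1)
|a × b| = √((-42)² + (-9)² + 1²) = √1846 ≈ 42.9651
area = ½ · 42.9651 ≈ 21.483

21.483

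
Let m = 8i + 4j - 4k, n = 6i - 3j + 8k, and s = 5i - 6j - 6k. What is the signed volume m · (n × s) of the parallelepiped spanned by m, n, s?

916

n × s:
i: (-3)·(-6) - 8·(-6) = 18 - (-48) = 66
j: 8·5 - 6·(-6) = 40 - (-36) = 76
k: 6·(-6) - (-3)·5 = -36 - (-15) = -21
n × s = (66, 76, -21)
m · (n × s) = 8·66 + 4·76 + (-4)·(-21) = 528 + 304 + 84 = 916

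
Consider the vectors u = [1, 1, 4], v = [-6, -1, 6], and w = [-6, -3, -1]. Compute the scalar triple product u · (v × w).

25

v × w:
i: (-1)·(-1) - 6·(-3) = 1 - (-18) = 19
j: 6·(-6) - (-6)·(-1) = -36 - 6 = -42
k: (-6)·(-3) - (-1)·(-6) = 18 - 6 = 12
v × w = (19, -42, 12)
u · (v × w) = 1·19 + 1·(-42) + 4·12 = 19 - 42 + 48 = 25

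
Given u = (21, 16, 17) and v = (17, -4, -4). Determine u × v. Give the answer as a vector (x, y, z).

i: 16·(-4) - 17·(-4) = -64 - (-68) = 4
j: 17·17 - 21·(-4) = 289 - (-84) = 373
k: 21·(-4) - 16·17 = -84 - 272 = -356
u × v = (4, 373, -356)

(4, 373, -356)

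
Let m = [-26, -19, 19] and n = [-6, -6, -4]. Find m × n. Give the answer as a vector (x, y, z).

(190, -218, 42)

i: (-19)·(-4) - 19·(-6) = 76 - (-114) = 190
j: 19·(-6) - (-26)·(-4) = -114 - 104 = -218
k: (-26)·(-6) - (-19)·(-6) = 156 - 114 = 42
m × n = (190, -218, 42)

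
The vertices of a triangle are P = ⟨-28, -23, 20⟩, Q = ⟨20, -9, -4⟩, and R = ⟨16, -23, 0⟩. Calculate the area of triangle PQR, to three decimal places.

341.713

PQ = (48, 14, -24),  PR = (44, 0, -20)
i: 14·(-20) - (-24)·0 = -280 - 0 = -280
j: (-24)·44 - 48·(-20) = -1056 - (-960) = -96
k: 48·0 - 14·44 = 0 - 616 = -616
PQ × PR = (-280, -96, -616)
|PQ × PR| = √467072 ≈ 683.4267
area = ½ · 683.4267 ≈ 341.713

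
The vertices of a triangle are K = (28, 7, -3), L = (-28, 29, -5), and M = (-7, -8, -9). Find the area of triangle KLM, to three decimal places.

KL = (-56, 22, -2),  KM = (-35, -15, -6)
i: 22·(-6) - (-2)·(-15) = -132 - 30 = -162
j: (-2)·(-35) - (-56)·(-6) = 70 - 336 = -266
k: (-56)·(-15) - 22·(-35) = 840 - (-770) = 1610
KL × KM = (-162, -266, 1610)
|KL × KM| = √2689100 ≈ 1639.8476
area = ½ · 1639.8476 ≈ 819.924

819.924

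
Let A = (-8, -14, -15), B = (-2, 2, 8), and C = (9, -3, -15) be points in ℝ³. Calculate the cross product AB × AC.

(-253, 391, -206)

AB = (6, 16, 23)
AC = (17, 11, 0)
i: 16·0 - 23·11 = 0 - 253 = -253
j: 23·17 - 6·0 = 391 - 0 = 391
k: 6·11 - 16·17 = 66 - 272 = -206
AB × AC = (-253, 391, -206)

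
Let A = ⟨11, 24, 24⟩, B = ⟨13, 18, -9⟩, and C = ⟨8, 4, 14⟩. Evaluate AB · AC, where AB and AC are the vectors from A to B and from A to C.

444

AB = B − A = (2, -6, -33)
AC = C − A = (-3, -20, -10)
AB · AC = 2·(-3) + (-6)·(-20) + (-33)·(-10) = -6 + 120 + 330 = 444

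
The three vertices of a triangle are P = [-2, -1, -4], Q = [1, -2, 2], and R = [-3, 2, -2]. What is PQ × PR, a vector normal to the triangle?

(-20, -12, 8)

PQ = (3, -1, 6)
PR = (-1, 3, 2)
i: (-1)·2 - 6·3 = -2 - 18 = -20
j: 6·(-1) - 3·2 = -6 - 6 = -12
k: 3·3 - (-1)·(-1) = 9 - 1 = 8
PQ × PR = (-20, -12, 8)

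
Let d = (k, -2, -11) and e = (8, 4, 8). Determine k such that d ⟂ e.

d · e = k·8 + (-2)·4 + (-11)·8 = -96 + 8k
Set equal to 0: 8k = 96, so k = 12.

12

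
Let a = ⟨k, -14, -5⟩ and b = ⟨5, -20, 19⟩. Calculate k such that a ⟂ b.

-37

a · b = k·5 + (-14)·(-20) + (-5)·19 = 185 + 5k
Set equal to 0: 5k = -185, so k = -37.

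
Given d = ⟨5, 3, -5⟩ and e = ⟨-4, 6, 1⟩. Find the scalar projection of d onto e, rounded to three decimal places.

-0.962

d · e = 5·(-4) + 3·6 + (-5)·1 = -20 + 18 - 5 = -7
|e| = √(16 + 36 + 1) = √53 ≈ 7.2801
comp_e d = -7 / √53 ≈ -0.962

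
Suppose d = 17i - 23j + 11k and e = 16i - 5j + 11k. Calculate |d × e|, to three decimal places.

i: (-23)·11 - 11·(-5) = -253 - (-55) = -198
j: 11·16 - 17·11 = 176 - 187 = -11
k: 17·(-5) - (-23)·16 = -85 - (-368) = 283
d × e = (-198, -11, 283)
|d × e| = √((-198)² + (-11)² + 283²) = √119414 ≈ 345.5633

345.563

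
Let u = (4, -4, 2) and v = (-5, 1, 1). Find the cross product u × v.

(-6, -14, -16)

i: (-4)·1 - 2·1 = -4 - 2 = -6
j: 2·(-5) - 4·1 = -10 - 4 = -14
k: 4·1 - (-4)·(-5) = 4 - 20 = -16
u × v = (-6, -14, -16)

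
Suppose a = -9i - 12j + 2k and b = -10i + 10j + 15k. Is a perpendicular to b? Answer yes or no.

a · b = (-9)·(-10) + (-12)·10 + 2·15 = 90 - 120 + 30 = 0
Zero, so the vectors are orthogonal.

yes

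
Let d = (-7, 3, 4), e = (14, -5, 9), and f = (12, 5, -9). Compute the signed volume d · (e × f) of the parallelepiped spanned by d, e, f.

1222

e × f:
i: (-5)·(-9) - 9·5 = 45 - 45 = 0
j: 9·12 - 14·(-9) = 108 - (-126) = 234
k: 14·5 - (-5)·12 = 70 - (-60) = 130
e × f = (0, 234, 130)
d · (e × f) = (-7)·0 + 3·234 + 4·130 = 0 + 702 + 520 = 1222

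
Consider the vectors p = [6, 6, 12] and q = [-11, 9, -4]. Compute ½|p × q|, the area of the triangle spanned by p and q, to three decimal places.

104.269

i: 6·(-4) - 12·9 = -24 - 108 = -132
j: 12·(-11) - 6·(-4) = -132 - (-24) = -108
k: 6·9 - 6·(-11) = 54 - (-66) = 120
p × q = (-132, -108, 120)
|p × q| = √((-132)² + (-108)² + 120²) = √43488 ≈ 208.5378
area = ½ · 208.5378 ≈ 104.269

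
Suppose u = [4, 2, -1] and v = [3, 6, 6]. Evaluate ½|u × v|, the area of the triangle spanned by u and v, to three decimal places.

i: 2·6 - (-1)·6 = 12 - (-6) = 18
j: (-1)·3 - 4·6 = -3 - 24 = -27
k: 4·6 - 2·3 = 24 - 6 = 18
u × v = (18, -27, 18)
|u × v| = √(18² + (-27)² + 18²) = √1377 ≈ 37.1080
area = ½ · 37.1080 ≈ 18.554

18.554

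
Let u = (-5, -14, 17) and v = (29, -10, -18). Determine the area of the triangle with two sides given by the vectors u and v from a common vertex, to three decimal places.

i: (-14)·(-18) - 17·(-10) = 252 - (-170) = 422
j: 17·29 - (-5)·(-18) = 493 - 90 = 403
k: (-5)·(-10) - (-14)·29 = 50 - (-406) = 456
u × v = (422, 403, 456)
|u × v| = √(422² + 403² + 456²) = √548429 ≈ 740.5599
area = ½ · 740.5599 ≈ 370.280

370.280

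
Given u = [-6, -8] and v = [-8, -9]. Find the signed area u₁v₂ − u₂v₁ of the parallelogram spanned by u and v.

(-6)·(-9) - (-8)·(-8) = 54 - 64 = -10

-10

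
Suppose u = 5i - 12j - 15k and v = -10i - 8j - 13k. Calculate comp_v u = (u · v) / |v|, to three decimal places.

u · v = 5·(-10) + (-12)·(-8) + (-15)·(-13) = -50 + 96 + 195 = 241
|v| = √(100 + 64 + 169) = √333 ≈ 18.2483
comp_v u = 241 / √333 ≈ 13.207

13.207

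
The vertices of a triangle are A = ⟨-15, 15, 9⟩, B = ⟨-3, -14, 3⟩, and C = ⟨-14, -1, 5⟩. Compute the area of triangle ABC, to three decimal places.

AB = (12, -29, -6),  AC = (1, -16, -4)
i: (-29)·(-4) - (-6)·(-16) = 116 - 96 = 20
j: (-6)·1 - 12·(-4) = -6 - (-48) = 42
k: 12·(-16) - (-29)·1 = -192 - (-29) = -163
AB × AC = (20, 42, -163)
|AB × AC| = √28733 ≈ 169.5081
area = ½ · 169.5081 ≈ 84.754

84.754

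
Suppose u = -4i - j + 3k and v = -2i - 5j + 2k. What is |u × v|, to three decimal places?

22.293

i: (-1)·2 - 3·(-5) = -2 - (-15) = 13
j: 3·(-2) - (-4)·2 = -6 - (-8) = 2
k: (-4)·(-5) - (-1)·(-2) = 20 - 2 = 18
u × v = (13, 2, 18)
|u × v| = √(13² + 2² + 18²) = √497 ≈ 22.2935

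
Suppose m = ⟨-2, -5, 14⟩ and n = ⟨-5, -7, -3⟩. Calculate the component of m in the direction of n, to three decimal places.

0.329

m · n = (-2)·(-5) + (-5)·(-7) + 14·(-3) = 10 + 35 - 42 = 3
|n| = √(25 + 49 + 9) = √83 ≈ 9.1104
comp_n m = 3 / √83 ≈ 0.329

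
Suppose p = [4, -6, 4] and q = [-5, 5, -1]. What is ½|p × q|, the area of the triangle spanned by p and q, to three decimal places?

i: (-6)·(-1) - 4·5 = 6 - 20 = -14
j: 4·(-5) - 4·(-1) = -20 - (-4) = -16
k: 4·5 - (-6)·(-5) = 20 - 30 = -10
p × q = (-14, -16, -10)
|p × q| = √((-14)² + (-16)² + (-10)²) = √552 ≈ 23.4947
area = ½ · 23.4947 ≈ 11.747

11.747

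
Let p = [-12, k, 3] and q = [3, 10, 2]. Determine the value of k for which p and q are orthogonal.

p · q = (-12)·3 + k·10 + 3·2 = -30 + 10k
Set equal to 0: 10k = 30, so k = 3.

3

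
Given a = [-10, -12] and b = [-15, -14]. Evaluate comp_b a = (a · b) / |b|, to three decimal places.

a · b = (-10)·(-15) + (-12)·(-14) = 150 + 168 = 318
|b| = √(225 + 196) = √421 ≈ 20.5183
comp_b a = 318 / √421 ≈ 15.498

15.498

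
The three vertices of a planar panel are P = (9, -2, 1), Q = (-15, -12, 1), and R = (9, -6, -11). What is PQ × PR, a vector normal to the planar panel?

PQ = (-24, -10, 0)
PR = (0, -4, -12)
i: (-10)·(-12) - 0·(-4) = 120 - 0 = 120
j: 0·0 - (-24)·(-12) = 0 - 288 = -288
k: (-24)·(-4) - (-10)·0 = 96 - 0 = 96
PQ × PR = (120, -288, 96)

(120, -288, 96)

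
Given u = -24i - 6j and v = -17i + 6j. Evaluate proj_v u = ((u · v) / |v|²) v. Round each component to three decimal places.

u · v = (-24)·(-17) + (-6)·6 = 408 - 36 = 372
|v|² = 289 + 36 = 325
proj_v u = (372/325) · (-17, 6) ≈ (-19.458, 6.868)

(-19.458, 6.868)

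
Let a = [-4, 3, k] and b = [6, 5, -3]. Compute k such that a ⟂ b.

a · b = (-4)·6 + 3·5 + k·(-3) = -9 - 3k
Set equal to 0: -3k = 9, so k = -3.

-3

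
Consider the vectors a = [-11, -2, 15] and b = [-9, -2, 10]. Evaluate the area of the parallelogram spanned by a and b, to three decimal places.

i: (-2)·10 - 15·(-2) = -20 - (-30) = 10
j: 15·(-9) - (-11)·10 = -135 - (-110) = -25
k: (-11)·(-2) - (-2)·(-9) = 22 - 18 = 4
a × b = (10, -25, 4)
|a × b| = √(10² + (-25)² + 4²) = √741 ≈ 27.2213

27.221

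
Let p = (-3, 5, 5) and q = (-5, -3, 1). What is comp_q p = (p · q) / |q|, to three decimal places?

p · q = (-3)·(-5) + 5·(-3) + 5·1 = 15 - 15 + 5 = 5
|q| = √(25 + 9 + 1) = √35 ≈ 5.9161
comp_q p = 5 / √35 ≈ 0.845

0.845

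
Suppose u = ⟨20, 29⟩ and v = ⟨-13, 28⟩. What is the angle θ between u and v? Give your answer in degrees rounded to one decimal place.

u · v = 20·(-13) + 29·28 = -260 + 812 = 552
|u|² = 400 + 841 = 1241,  |u| = √1241 ≈ 35.227830
|v|² = 169 + 784 = 953,  |v| = √953 ≈ 30.870698
cos θ = 552 / (35.227830 · 30.870698) ≈ 0.50758
θ = arccos(0.50758) ≈ 59.5°

59.5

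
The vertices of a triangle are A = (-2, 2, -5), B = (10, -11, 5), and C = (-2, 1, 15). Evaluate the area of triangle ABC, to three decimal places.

173.381

AB = (12, -13, 10),  AC = (0, -1, 20)
i: (-13)·20 - 10·(-1) = -260 - (-10) = -250
j: 10·0 - 12·20 = 0 - 240 = -240
k: 12·(-1) - (-13)·0 = -12 - 0 = -12
AB × AC = (-250, -240, -12)
|AB × AC| = √120244 ≈ 346.7622
area = ½ · 346.7622 ≈ 173.381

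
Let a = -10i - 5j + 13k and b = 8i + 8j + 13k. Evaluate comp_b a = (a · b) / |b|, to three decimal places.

a · b = (-10)·8 + (-5)·8 + 13·13 = -80 - 40 + 169 = 49
|b| = √(64 + 64 + 169) = √297 ≈ 17.2337
comp_b a = 49 / √297 ≈ 2.843

2.843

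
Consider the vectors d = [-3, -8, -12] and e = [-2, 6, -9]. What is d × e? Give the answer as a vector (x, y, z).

(144, -3, -34)

i: (-8)·(-9) - (-12)·6 = 72 - (-72) = 144
j: (-12)·(-2) - (-3)·(-9) = 24 - 27 = -3
k: (-3)·6 - (-8)·(-2) = -18 - 16 = -34
d × e = (144, -3, -34)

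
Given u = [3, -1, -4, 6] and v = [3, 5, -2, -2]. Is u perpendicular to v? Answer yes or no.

yes

u · v = 3·3 + (-1)·5 + (-4)·(-2) + 6·(-2) = 9 - 5 + 8 - 12 = 0
Zero, so the vectors are orthogonal.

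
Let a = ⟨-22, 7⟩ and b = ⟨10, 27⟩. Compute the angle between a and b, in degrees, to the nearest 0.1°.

92.7

a · b = (-22)·10 + 7·27 = -220 + 189 = -31
|a|² = 484 + 49 = 533,  |a| = √533 ≈ 23.086793
|b|² = 100 + 729 = 829,  |b| = √829 ≈ 28.792360
cos θ = -31 / (23.086793 · 28.792360) ≈ -0.04664
θ = arccos(-0.04664) ≈ 92.7°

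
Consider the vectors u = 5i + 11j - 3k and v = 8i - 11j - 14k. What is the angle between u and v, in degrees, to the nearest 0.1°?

u · v = 5·8 + 11·(-11) + (-3)·(-14) = 40 - 121 + 42 = -39
|u|² = 25 + 121 + 9 = 155,  |u| = √155 ≈ 12.449900
|v|² = 64 + 121 + 196 = 381,  |v| = √381 ≈ 19.519221
cos θ = -39 / (12.449900 · 19.519221) ≈ -0.16049
θ = arccos(-0.16049) ≈ 99.2°

99.2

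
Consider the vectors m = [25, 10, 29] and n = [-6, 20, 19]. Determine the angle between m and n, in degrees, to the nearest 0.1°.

m · n = 25·(-6) + 10·20 + 29·19 = -150 + 200 + 551 = 601
|m|² = 625 + 100 + 841 = 1566,  |m| = √1566 ≈ 39.572718
|n|² = 36 + 400 + 361 = 797,  |n| = √797 ≈ 28.231188
cos θ = 601 / (39.572718 · 28.231188) ≈ 0.53796
θ = arccos(0.53796) ≈ 57.5°

57.5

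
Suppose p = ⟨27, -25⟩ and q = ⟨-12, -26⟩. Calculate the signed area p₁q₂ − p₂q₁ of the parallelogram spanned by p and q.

-1002

27·(-26) - (-25)·(-12) = -702 - 300 = -1002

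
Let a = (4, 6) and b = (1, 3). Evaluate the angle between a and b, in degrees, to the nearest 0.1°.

a · b = 4·1 + 6·3 = 4 + 18 = 22
|a|² = 16 + 36 = 52,  |a| = √52 ≈ 7.211103
|b|² = 1 + 9 = 10,  |b| = √10 ≈ 3.162278
cos θ = 22 / (7.211103 · 3.162278) ≈ 0.96476
θ = arccos(0.96476) ≈ 15.3°

15.3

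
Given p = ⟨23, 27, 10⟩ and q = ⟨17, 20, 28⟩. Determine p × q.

i: 27·28 - 10·20 = 756 - 200 = 556
j: 10·17 - 23·28 = 170 - 644 = -474
k: 23·20 - 27·17 = 460 - 459 = 1
p × q = (556, -474, 1)

(556, -474, 1)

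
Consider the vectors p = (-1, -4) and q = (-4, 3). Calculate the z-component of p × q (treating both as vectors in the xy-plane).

-19

(-1)·3 - (-4)·(-4) = -3 - 16 = -19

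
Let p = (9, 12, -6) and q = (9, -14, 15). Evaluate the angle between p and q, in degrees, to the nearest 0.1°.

119.3

p · q = 9·9 + 12·(-14) + (-6)·15 = 81 - 168 - 90 = -177
|p|² = 81 + 144 + 36 = 261,  |p| = √261 ≈ 16.155494
|q|² = 81 + 196 + 225 = 502,  |q| = √502 ≈ 22.405357
cos θ = -177 / (16.155494 · 22.405357) ≈ -0.48899
θ = arccos(-0.48899) ≈ 119.3°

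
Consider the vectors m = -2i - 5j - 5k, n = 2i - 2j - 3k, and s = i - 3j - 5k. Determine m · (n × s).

n × s:
i: (-2)·(-5) - (-3)·(-3) = 10 - 9 = 1
j: (-3)·1 - 2·(-5) = -3 - (-10) = 7
k: 2·(-3) - (-2)·1 = -6 - (-2) = -4
n × s = (1, 7, -4)
m · (n × s) = (-2)·1 + (-5)·7 + (-5)·(-4) = -2 - 35 + 20 = -17

-17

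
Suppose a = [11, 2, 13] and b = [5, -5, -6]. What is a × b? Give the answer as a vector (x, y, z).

(53, 131, -65)

i: 2·(-6) - 13·(-5) = -12 - (-65) = 53
j: 13·5 - 11·(-6) = 65 - (-66) = 131
k: 11·(-5) - 2·5 = -55 - 10 = -65
a × b = (53, 131, -65)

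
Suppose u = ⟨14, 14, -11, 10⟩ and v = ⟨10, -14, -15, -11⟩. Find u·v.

u · v = 14·10 + 14·(-14) + (-11)·(-15) + 10·(-11) = 140 - 196 + 165 - 110 = -1

-1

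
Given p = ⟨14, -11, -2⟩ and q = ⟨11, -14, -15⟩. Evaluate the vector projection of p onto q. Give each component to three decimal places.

(6.860, -8.731, -9.354)

p · q = 14·11 + (-11)·(-14) + (-2)·(-15) = 154 + 154 + 30 = 338
|q|² = 121 + 196 + 225 = 542
proj_q p = (338/542) · (11, -14, -15) ≈ (6.860, -8.731, -9.354)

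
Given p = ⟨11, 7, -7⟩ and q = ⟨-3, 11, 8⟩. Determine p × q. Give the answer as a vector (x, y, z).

i: 7·8 - (-7)·11 = 56 - (-77) = 133
j: (-7)·(-3) - 11·8 = 21 - 88 = -67
k: 11·11 - 7·(-3) = 121 - (-21) = 142
p × q = (133, -67, 142)

(133, -67, 142)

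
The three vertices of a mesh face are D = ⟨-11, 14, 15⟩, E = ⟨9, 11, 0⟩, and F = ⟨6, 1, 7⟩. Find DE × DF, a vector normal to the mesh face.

(-171, -95, -209)

DE = (20, -3, -15)
DF = (17, -13, -8)
i: (-3)·(-8) - (-15)·(-13) = 24 - 195 = -171
j: (-15)·17 - 20·(-8) = -255 - (-160) = -95
k: 20·(-13) - (-3)·17 = -260 - (-51) = -209
DE × DF = (-171, -95, -209)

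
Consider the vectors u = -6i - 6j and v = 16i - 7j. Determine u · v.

-54

u · v = (-6)·16 + (-6)·(-7) = -96 + 42 = -54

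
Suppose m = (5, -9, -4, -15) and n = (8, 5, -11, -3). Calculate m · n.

84

m · n = 5·8 + (-9)·5 + (-4)·(-11) + (-15)·(-3) = 40 - 45 + 44 + 45 = 84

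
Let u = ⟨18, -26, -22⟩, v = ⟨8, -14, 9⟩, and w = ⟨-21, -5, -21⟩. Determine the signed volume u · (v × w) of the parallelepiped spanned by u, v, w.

13996

v × w:
i: (-14)·(-21) - 9·(-5) = 294 - (-45) = 339
j: 9·(-21) - 8·(-21) = -189 - (-168) = -21
k: 8·(-5) - (-14)·(-21) = -40 - 294 = -334
v × w = (339, -21, -334)
u · (v × w) = 18·339 + (-26)·(-21) + (-22)·(-334) = 6102 + 546 + 7348 = 13996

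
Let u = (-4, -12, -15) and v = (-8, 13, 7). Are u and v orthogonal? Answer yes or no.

u · v = (-4)·(-8) + (-12)·13 + (-15)·7 = 32 - 156 - 105 = -229
Nonzero, so the vectors are not orthogonal.

no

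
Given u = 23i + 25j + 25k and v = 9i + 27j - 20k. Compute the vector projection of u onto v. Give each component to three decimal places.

(2.841, 8.524, -6.314)

u · v = 23·9 + 25·27 + 25·(-20) = 207 + 675 - 500 = 382
|v|² = 81 + 729 + 400 = 1210
proj_v u = (382/1210) · (9, 27, -20) ≈ (2.841, 8.524, -6.314)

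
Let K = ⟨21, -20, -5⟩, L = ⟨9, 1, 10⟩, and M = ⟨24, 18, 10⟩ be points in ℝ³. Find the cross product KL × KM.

KL = (-12, 21, 15)
KM = (3, 38, 15)
i: 21·15 - 15·38 = 315 - 570 = -255
j: 15·3 - (-12)·15 = 45 - (-180) = 225
k: (-12)·38 - 21·3 = -456 - 63 = -519
KL × KM = (-255, 225, -519)

(-255, 225, -519)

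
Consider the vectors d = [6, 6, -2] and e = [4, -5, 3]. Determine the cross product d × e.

i: 6·3 - (-2)·(-5) = 18 - 10 = 8
j: (-2)·4 - 6·3 = -8 - 18 = -26
k: 6·(-5) - 6·4 = -30 - 24 = -54
d × e = (8, -26, -54)

(8, -26, -54)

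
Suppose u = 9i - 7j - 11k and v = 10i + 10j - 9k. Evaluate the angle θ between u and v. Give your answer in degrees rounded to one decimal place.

u · v = 9·10 + (-7)·10 + (-11)·(-9) = 90 - 70 + 99 = 119
|u|² = 81 + 49 + 121 = 251,  |u| = √251 ≈ 15.842980
|v|² = 100 + 100 + 81 = 281,  |v| = √281 ≈ 16.763055
cos θ = 119 / (15.842980 · 16.763055) ≈ 0.44808
θ = arccos(0.44808) ≈ 63.4°

63.4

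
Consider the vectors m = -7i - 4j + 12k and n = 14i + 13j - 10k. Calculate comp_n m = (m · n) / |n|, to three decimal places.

m · n = (-7)·14 + (-4)·13 + 12·(-10) = -98 - 52 - 120 = -270
|n| = √(196 + 169 + 100) = √465 ≈ 21.5639
comp_n m = -270 / √465 ≈ -12.521

-12.521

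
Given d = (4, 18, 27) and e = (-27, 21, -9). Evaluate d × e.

(-729, -693, 570)

i: 18·(-9) - 27·21 = -162 - 567 = -729
j: 27·(-27) - 4·(-9) = -729 - (-36) = -693
k: 4·21 - 18·(-27) = 84 - (-486) = 570
d × e = (-729, -693, 570)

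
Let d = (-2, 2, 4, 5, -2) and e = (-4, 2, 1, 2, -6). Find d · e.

d · e = (-2)·(-4) + 2·2 + 4·1 + 5·2 + (-2)·(-6) = 8 + 4 + 4 + 10 + 12 = 38

38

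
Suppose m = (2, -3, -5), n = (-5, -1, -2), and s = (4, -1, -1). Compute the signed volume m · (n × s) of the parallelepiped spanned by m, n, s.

n × s:
i: (-1)·(-1) - (-2)·(-1) = 1 - 2 = -1
j: (-2)·4 - (-5)·(-1) = -8 - 5 = -13
k: (-5)·(-1) - (-1)·4 = 5 - (-4) = 9
n × s = (-1, -13, 9)
m · (n × s) = 2·(-1) + (-3)·(-13) + (-5)·9 = -2 + 39 - 45 = -8

-8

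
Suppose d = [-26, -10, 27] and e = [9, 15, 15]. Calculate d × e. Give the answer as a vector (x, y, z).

i: (-10)·15 - 27·15 = -150 - 405 = -555
j: 27·9 - (-26)·15 = 243 - (-390) = 633
k: (-26)·15 - (-10)·9 = -390 - (-90) = -300
d × e = (-555, 633, -300)

(-555, 633, -300)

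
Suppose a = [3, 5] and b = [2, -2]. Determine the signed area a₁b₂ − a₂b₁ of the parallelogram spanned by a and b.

-16

3·(-2) - 5·2 = -6 - 10 = -16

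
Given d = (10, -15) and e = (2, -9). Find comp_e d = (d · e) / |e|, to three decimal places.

d · e = 10·2 + (-15)·(-9) = 20 + 135 = 155
|e| = √(4 + 81) = √85 ≈ 9.2195
comp_e d = 155 / √85 ≈ 16.812

16.812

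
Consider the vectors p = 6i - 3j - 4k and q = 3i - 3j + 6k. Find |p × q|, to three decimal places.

i: (-3)·6 - (-4)·(-3) = -18 - 12 = -30
j: (-4)·3 - 6·6 = -12 - 36 = -48
k: 6·(-3) - (-3)·3 = -18 - (-9) = -9
p × q = (-30, -48, -9)
|p × q| = √((-30)² + (-48)² + (-9)²) = √3285 ≈ 57.3149

57.315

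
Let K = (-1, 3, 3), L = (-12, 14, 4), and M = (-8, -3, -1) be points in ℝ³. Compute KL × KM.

KL = (-11, 11, 1)
KM = (-7, -6, -4)
i: 11·(-4) - 1·(-6) = -44 - (-6) = -38
j: 1·(-7) - (-11)·(-4) = -7 - 44 = -51
k: (-11)·(-6) - 11·(-7) = 66 - (-77) = 143
KL × KM = (-38, -51, 143)

(-38, -51, 143)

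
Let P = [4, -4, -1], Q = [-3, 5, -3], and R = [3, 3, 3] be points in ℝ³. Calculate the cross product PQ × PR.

(50, 30, -40)

PQ = (-7, 9, -2)
PR = (-1, 7, 4)
i: 9·4 - (-2)·7 = 36 - (-14) = 50
j: (-2)·(-1) - (-7)·4 = 2 - (-28) = 30
k: (-7)·7 - 9·(-1) = -49 - (-9) = -40
PQ × PR = (50, 30, -40)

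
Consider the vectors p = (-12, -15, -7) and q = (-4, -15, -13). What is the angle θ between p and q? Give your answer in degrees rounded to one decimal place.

28.4

p · q = (-12)·(-4) + (-15)·(-15) + (-7)·(-13) = 48 + 225 + 91 = 364
|p|² = 144 + 225 + 49 = 418,  |p| = √418 ≈ 20.445048
|q|² = 16 + 225 + 169 = 410,  |q| = √410 ≈ 20.248457
cos θ = 364 / (20.445048 · 20.248457) ≈ 0.87927
θ = arccos(0.87927) ≈ 28.4°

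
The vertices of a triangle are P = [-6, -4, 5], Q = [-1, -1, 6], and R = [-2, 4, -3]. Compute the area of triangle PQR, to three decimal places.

30.594

PQ = (5, 3, 1),  PR = (4, 8, -8)
i: 3·(-8) - 1·8 = -24 - 8 = -32
j: 1·4 - 5·(-8) = 4 - (-40) = 44
k: 5·8 - 3·4 = 40 - 12 = 28
PQ × PR = (-32, 44, 28)
|PQ × PR| = √3744 ≈ 61.1882
area = ½ · 61.1882 ≈ 30.594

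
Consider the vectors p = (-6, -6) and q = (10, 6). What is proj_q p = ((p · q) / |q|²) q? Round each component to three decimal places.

(-7.059, -4.235)

p · q = (-6)·10 + (-6)·6 = -60 - 36 = -96
|q|² = 100 + 36 = 136
proj_q p = (-96/136) · (10, 6) ≈ (-7.059, -4.235)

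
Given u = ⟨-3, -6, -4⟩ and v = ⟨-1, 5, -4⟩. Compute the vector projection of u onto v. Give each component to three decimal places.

u · v = (-3)·(-1) + (-6)·5 + (-4)·(-4) = 3 - 30 + 16 = -11
|v|² = 1 + 25 + 16 = 42
proj_v u = (-11/42) · (-1, 5, -4) ≈ (0.262, -1.310, 1.048)

(0.262, -1.310, 1.048)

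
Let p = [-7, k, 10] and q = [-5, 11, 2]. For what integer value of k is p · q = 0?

p · q = (-7)·(-5) + k·11 + 10·2 = 55 + 11k
Set equal to 0: 11k = -55, so k = -5.

-5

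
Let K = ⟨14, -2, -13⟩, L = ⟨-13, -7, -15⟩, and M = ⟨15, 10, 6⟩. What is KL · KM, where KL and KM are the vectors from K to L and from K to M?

KL = L − K = (-27, -5, -2)
KM = M − K = (1, 12, 19)
KL · KM = (-27)·1 + (-5)·12 + (-2)·19 = -27 - 60 - 38 = -125

-125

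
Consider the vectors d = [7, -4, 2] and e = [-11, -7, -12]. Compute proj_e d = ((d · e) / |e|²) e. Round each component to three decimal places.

(2.557, 1.627, 2.790)

d · e = 7·(-11) + (-4)·(-7) + 2·(-12) = -77 + 28 - 24 = -73
|e|² = 121 + 49 + 144 = 314
proj_e d = (-73/314) · (-11, -7, -12) ≈ (2.557, 1.627, 2.790)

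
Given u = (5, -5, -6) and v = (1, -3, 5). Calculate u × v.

i: (-5)·5 - (-6)·(-3) = -25 - 18 = -43
j: (-6)·1 - 5·5 = -6 - 25 = -31
k: 5·(-3) - (-5)·1 = -15 - (-5) = -10
u × v = (-43, -31, -10)

(-43, -31, -10)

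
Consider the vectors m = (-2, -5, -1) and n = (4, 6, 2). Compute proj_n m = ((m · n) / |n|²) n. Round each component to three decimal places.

m · n = (-2)·4 + (-5)·6 + (-1)·2 = -8 - 30 - 2 = -40
|n|² = 16 + 36 + 4 = 56
proj_n m = (-40/56) · (4, 6, 2) ≈ (-2.857, -4.286, -1.429)

(-2.857, -4.286, -1.429)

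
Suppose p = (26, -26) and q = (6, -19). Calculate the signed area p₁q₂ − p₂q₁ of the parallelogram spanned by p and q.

26·(-19) - (-26)·6 = -494 - (-156) = -338

-338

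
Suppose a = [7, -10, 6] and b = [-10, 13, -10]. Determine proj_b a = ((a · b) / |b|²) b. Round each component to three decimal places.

a · b = 7·(-10) + (-10)·13 + 6·(-10) = -70 - 130 - 60 = -260
|b|² = 100 + 169 + 100 = 369
proj_b a = (-260/369) · (-10, 13, -10) ≈ (7.046, -9.160, 7.046)

(7.046, -9.160, 7.046)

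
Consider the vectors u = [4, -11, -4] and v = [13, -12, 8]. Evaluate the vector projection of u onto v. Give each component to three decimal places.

u · v = 4·13 + (-11)·(-12) + (-4)·8 = 52 + 132 - 32 = 152
|v|² = 169 + 144 + 64 = 377
proj_v u = (152/377) · (13, -12, 8) ≈ (5.241, -4.838, 3.225)

(5.241, -4.838, 3.225)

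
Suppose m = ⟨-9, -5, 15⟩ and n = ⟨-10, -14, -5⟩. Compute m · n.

m · n = (-9)·(-10) + (-5)·(-14) + 15·(-5) = 90 + 70 - 75 = 85

85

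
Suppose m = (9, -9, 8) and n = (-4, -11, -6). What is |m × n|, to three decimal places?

i: (-9)·(-6) - 8·(-11) = 54 - (-88) = 142
j: 8·(-4) - 9·(-6) = -32 - (-54) = 22
k: 9·(-11) - (-9)·(-4) = -99 - 36 = -135
m × n = (142, 22, -135)
|m × n| = √(142² + 22² + (-135)²) = √38873 ≈ 197.1624

197.162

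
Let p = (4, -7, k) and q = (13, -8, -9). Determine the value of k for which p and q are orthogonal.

p · q = 4·13 + (-7)·(-8) + k·(-9) = 108 - 9k
Set equal to 0: -9k = -108, so k = 12.

12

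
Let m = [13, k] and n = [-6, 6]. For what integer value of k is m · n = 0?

13

m · n = 13·(-6) + k·6 = -78 + 6k
Set equal to 0: 6k = 78, so k = 13.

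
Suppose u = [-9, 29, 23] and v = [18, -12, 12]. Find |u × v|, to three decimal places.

912.829

i: 29·12 - 23·(-12) = 348 - (-276) = 624
j: 23·18 - (-9)·12 = 414 - (-108) = 522
k: (-9)·(-12) - 29·18 = 108 - 522 = -414
u × v = (624, 522, -414)
|u × v| = √(624² + 522² + (-414)²) = √833256 ≈ 912.8286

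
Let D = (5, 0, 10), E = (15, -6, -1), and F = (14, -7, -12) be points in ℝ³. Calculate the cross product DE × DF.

DE = (10, -6, -11)
DF = (9, -7, -22)
i: (-6)·(-22) - (-11)·(-7) = 132 - 77 = 55
j: (-11)·9 - 10·(-22) = -99 - (-220) = 121
k: 10·(-7) - (-6)·9 = -70 - (-54) = -16
DE × DF = (55, 121, -16)

(55, 121, -16)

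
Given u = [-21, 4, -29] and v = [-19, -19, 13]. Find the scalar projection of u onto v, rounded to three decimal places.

-1.809

u · v = (-21)·(-19) + 4·(-19) + (-29)·13 = 399 - 76 - 377 = -54
|v| = √(361 + 361 + 169) = √891 ≈ 29.8496
comp_v u = -54 / √891 ≈ -1.809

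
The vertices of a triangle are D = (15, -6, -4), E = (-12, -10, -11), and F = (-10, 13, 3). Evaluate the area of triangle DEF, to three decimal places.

360.309

DE = (-27, -4, -7),  DF = (-25, 19, 7)
i: (-4)·7 - (-7)·19 = -28 - (-133) = 105
j: (-7)·(-25) - (-27)·7 = 175 - (-189) = 364
k: (-27)·19 - (-4)·(-25) = -513 - 100 = -613
DE × DF = (105, 364, -613)
|DE × DF| = √519290 ≈ 720.6178
area = ½ · 720.6178 ≈ 360.309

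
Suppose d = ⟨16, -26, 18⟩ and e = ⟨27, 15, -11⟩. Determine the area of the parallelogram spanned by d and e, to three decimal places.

i: (-26)·(-11) - 18·15 = 286 - 270 = 16
j: 18·27 - 16·(-11) = 486 - (-176) = 662
k: 16·15 - (-26)·27 = 240 - (-702) = 942
d × e = (16, 662, 942)
|d × e| = √(16² + 662² + 942²) = √1325864 ≈ 1151.4617

1151.462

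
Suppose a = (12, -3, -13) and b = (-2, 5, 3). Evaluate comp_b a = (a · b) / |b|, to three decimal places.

a · b = 12·(-2) + (-3)·5 + (-13)·3 = -24 - 15 - 39 = -78
|b| = √(4 + 25 + 9) = √38 ≈ 6.1644
comp_b a = -78 / √38 ≈ -12.653

-12.653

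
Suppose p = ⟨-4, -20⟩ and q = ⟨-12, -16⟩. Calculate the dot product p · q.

368

p · q = (-4)·(-12) + (-20)·(-16) = 48 + 320 = 368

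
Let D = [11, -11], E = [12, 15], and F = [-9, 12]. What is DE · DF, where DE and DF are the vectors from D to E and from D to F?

578

DE = E − D = (1, 26)
DF = F − D = (-20, 23)
DE · DF = 1·(-20) + 26·23 = -20 + 598 = 578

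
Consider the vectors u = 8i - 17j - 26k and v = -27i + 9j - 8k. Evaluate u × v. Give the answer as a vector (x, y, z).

i: (-17)·(-8) - (-26)·9 = 136 - (-234) = 370
j: (-26)·(-27) - 8·(-8) = 702 - (-64) = 766
k: 8·9 - (-17)·(-27) = 72 - 459 = -387
u × v = (370, 766, -387)

(370, 766, -387)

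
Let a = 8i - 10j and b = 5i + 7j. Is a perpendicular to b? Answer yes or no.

a · b = 8·5 + (-10)·7 = 40 - 70 = -30
Nonzero, so the vectors are not orthogonal.

no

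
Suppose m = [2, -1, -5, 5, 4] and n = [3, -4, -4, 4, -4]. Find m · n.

m · n = 2·3 + (-1)·(-4) + (-5)·(-4) + 5·4 + 4·(-4) = 6 + 4 + 20 + 20 - 16 = 34

34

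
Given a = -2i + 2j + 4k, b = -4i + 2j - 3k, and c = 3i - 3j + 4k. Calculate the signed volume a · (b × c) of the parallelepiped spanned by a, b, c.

b × c:
i: 2·4 - (-3)·(-3) = 8 - 9 = -1
j: (-3)·3 - (-4)·4 = -9 - (-16) = 7
k: (-4)·(-3) - 2·3 = 12 - 6 = 6
b × c = (-1, 7, 6)
a · (b × c) = (-2)·(-1) + 2·7 + 4·6 = 2 + 14 + 24 = 40

40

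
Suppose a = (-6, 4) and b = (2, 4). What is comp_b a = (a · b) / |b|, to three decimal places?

a · b = (-6)·2 + 4·4 = -12 + 16 = 4
|b| = √(4 + 16) = √20 ≈ 4.4721
comp_b a = 4 / √20 ≈ 0.894

0.894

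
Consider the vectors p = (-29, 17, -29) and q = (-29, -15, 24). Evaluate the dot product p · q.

-110

p · q = (-29)·(-29) + 17·(-15) + (-29)·24 = 841 - 255 - 696 = -110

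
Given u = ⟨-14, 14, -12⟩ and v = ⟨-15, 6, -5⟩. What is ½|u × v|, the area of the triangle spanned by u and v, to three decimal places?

i: 14·(-5) - (-12)·6 = -70 - (-72) = 2
j: (-12)·(-15) - (-14)·(-5) = 180 - 70 = 110
k: (-14)·6 - 14·(-15) = -84 - (-210) = 126
u × v = (2, 110, 126)
|u × v| = √(2² + 110² + 126²) = √27980 ≈ 167.2722
area = ½ · 167.2722 ≈ 83.636

83.636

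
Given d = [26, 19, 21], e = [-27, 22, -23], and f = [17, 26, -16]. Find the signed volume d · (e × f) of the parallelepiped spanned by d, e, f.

-31837

e × f:
i: 22·(-16) - (-23)·26 = -352 - (-598) = 246
j: (-23)·17 - (-27)·(-16) = -391 - 432 = -823
k: (-27)·26 - 22·17 = -702 - 374 = -1076
e × f = (246, -823, -1076)
d · (e × f) = 26·246 + 19·(-823) + 21·(-1076) = 6396 - 15637 - 22596 = -31837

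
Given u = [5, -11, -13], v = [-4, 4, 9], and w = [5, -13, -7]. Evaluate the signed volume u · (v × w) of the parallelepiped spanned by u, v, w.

v × w:
i: 4·(-7) - 9·(-13) = -28 - (-117) = 89
j: 9·5 - (-4)·(-7) = 45 - 28 = 17
k: (-4)·(-13) - 4·5 = 52 - 20 = 32
v × w = (89, 17, 32)
u · (v × w) = 5·89 + (-11)·17 + (-13)·32 = 445 - 187 - 416 = -158

-158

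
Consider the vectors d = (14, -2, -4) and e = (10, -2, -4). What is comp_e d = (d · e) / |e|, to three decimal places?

d · e = 14·10 + (-2)·(-2) + (-4)·(-4) = 140 + 4 + 16 = 160
|e| = √(100 + 4 + 16) = √120 ≈ 10.9545
comp_e d = 160 / √120 ≈ 14.606

14.606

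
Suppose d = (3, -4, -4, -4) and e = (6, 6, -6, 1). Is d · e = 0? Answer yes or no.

d · e = 3·6 + (-4)·6 + (-4)·(-6) + (-4)·1 = 18 - 24 + 24 - 4 = 14
Nonzero, so the vectors are not orthogonal.

no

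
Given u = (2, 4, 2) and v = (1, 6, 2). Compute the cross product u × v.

i: 4·2 - 2·6 = 8 - 12 = -4
j: 2·1 - 2·2 = 2 - 4 = -2
k: 2·6 - 4·1 = 12 - 4 = 8
u × v = (-4, -2, 8)

(-4, -2, 8)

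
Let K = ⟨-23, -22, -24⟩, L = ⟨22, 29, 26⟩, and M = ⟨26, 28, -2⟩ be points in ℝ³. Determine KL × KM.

KL = (45, 51, 50)
KM = (49, 50, 22)
i: 51·22 - 50·50 = 1122 - 2500 = -1378
j: 50·49 - 45·22 = 2450 - 990 = 1460
k: 45·50 - 51·49 = 2250 - 2499 = -249
KL × KM = (-1378, 1460, -249)

(-1378, 1460, -249)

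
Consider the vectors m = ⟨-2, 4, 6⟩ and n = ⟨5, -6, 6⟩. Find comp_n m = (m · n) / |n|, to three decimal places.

m · n = (-2)·5 + 4·(-6) + 6·6 = -10 - 24 + 36 = 2
|n| = √(25 + 36 + 36) = √97 ≈ 9.8489
comp_n m = 2 / √97 ≈ 0.203

0.203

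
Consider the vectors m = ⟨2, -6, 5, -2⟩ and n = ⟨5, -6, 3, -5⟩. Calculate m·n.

m · n = 2·5 + (-6)·(-6) + 5·3 + (-2)·(-5) = 10 + 36 + 15 + 10 = 71

71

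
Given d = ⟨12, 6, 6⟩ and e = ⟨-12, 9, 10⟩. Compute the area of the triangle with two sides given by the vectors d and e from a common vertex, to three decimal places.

131.624

i: 6·10 - 6·9 = 60 - 54 = 6
j: 6·(-12) - 12·10 = -72 - 120 = -192
k: 12·9 - 6·(-12) = 108 - (-72) = 180
d × e = (6, -192, 180)
|d × e| = √(6² + (-192)² + 180²) = √69300 ≈ 263.2489
area = ½ · 263.2489 ≈ 131.624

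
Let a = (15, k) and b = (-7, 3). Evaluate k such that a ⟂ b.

a · b = 15·(-7) + k·3 = -105 + 3k
Set equal to 0: 3k = 105, so k = 35.

35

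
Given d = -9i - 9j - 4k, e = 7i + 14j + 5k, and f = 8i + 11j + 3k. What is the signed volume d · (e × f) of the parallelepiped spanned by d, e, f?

e × f:
i: 14·3 - 5·11 = 42 - 55 = -13
j: 5·8 - 7·3 = 40 - 21 = 19
k: 7·11 - 14·8 = 77 - 112 = -35
e × f = (-13, 19, -35)
d · (e × f) = (-9)·(-13) + (-9)·19 + (-4)·(-35) = 117 - 171 + 140 = 86

86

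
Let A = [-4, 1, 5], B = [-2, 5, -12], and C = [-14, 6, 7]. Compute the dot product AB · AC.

AB = B − A = (2, 4, -17)
AC = C − A = (-10, 5, 2)
AB · AC = 2·(-10) + 4·5 + (-17)·2 = -20 + 20 - 34 = -34

-34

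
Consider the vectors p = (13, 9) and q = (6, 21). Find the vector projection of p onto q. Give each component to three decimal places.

(3.358, 11.755)

p · q = 13·6 + 9·21 = 78 + 189 = 267
|q|² = 36 + 441 = 477
proj_q p = (267/477) · (6, 21) ≈ (3.358, 11.755)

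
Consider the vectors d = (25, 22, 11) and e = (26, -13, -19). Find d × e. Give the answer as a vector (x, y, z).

(-275, 761, -897)

i: 22·(-19) - 11·(-13) = -418 - (-143) = -275
j: 11·26 - 25·(-19) = 286 - (-475) = 761
k: 25·(-13) - 22·26 = -325 - 572 = -897
d × e = (-275, 761, -897)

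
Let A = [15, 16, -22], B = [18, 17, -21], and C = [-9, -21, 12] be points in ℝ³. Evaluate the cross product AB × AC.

(71, -126, -87)

AB = (3, 1, 1)
AC = (-24, -37, 34)
i: 1·34 - 1·(-37) = 34 - (-37) = 71
j: 1·(-24) - 3·34 = -24 - 102 = -126
k: 3·(-37) - 1·(-24) = -111 - (-24) = -87
AB × AC = (71, -126, -87)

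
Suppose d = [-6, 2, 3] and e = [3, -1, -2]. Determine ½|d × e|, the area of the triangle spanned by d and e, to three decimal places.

i: 2·(-2) - 3·(-1) = -4 - (-3) = -1
j: 3·3 - (-6)·(-2) = 9 - 12 = -3
k: (-6)·(-1) - 2·3 = 6 - 6 = 0
d × e = (-1, -3, 0)
|d × e| = √((-1)² + (-3)² + 0²) = √10 ≈ 3.1623
area = ½ · 3.1623 ≈ 1.581

1.581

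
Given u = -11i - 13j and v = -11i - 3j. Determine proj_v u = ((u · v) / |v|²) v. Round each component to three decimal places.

u · v = (-11)·(-11) + (-13)·(-3) = 121 + 39 = 160
|v|² = 121 + 9 = 130
proj_v u = (160/130) · (-11, -3) ≈ (-13.538, -3.692)

(-13.538, -3.692)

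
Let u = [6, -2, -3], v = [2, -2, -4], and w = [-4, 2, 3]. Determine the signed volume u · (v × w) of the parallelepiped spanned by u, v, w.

4

v × w:
i: (-2)·3 - (-4)·2 = -6 - (-8) = 2
j: (-4)·(-4) - 2·3 = 16 - 6 = 10
k: 2·2 - (-2)·(-4) = 4 - 8 = -4
v × w = (2, 10, -4)
u · (v × w) = 6·2 + (-2)·10 + (-3)·(-4) = 12 - 20 + 12 = 4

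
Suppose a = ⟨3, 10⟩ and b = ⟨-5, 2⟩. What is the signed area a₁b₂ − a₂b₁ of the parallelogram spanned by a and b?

3·2 - 10·(-5) = 6 - (-50) = 56

56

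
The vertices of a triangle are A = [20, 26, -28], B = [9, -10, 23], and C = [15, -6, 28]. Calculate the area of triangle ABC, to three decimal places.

277.201

AB = (-11, -36, 51),  AC = (-5, -32, 56)
i: (-36)·56 - 51·(-32) = -2016 - (-1632) = -384
j: 51·(-5) - (-11)·56 = -255 - (-616) = 361
k: (-11)·(-32) - (-36)·(-5) = 352 - 180 = 172
AB × AC = (-384, 361, 172)
|AB × AC| = √307361 ≈ 554.4015
area = ½ · 554.4015 ≈ 277.201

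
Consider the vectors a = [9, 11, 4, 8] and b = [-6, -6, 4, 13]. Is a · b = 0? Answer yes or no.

yes

a · b = 9·(-6) + 11·(-6) + 4·4 + 8·13 = -54 - 66 + 16 + 104 = 0
Zero, so the vectors are orthogonal.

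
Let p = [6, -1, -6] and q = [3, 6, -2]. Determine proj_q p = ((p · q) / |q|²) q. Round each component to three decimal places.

(1.469, 2.939, -0.980)

p · q = 6·3 + (-1)·6 + (-6)·(-2) = 18 - 6 + 12 = 24
|q|² = 9 + 36 + 4 = 49
proj_q p = (24/49) · (3, 6, -2) ≈ (1.469, 2.939, -0.980)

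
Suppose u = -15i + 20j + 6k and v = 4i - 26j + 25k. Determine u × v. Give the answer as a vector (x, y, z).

(656, 399, 310)

i: 20·25 - 6·(-26) = 500 - (-156) = 656
j: 6·4 - (-15)·25 = 24 - (-375) = 399
k: (-15)·(-26) - 20·4 = 390 - 80 = 310
u × v = (656, 399, 310)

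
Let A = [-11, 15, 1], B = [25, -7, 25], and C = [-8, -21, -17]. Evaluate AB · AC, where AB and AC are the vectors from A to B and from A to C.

AB = B − A = (36, -22, 24)
AC = C − A = (3, -36, -18)
AB · AC = 36·3 + (-22)·(-36) + 24·(-18) = 108 + 792 - 432 = 468

468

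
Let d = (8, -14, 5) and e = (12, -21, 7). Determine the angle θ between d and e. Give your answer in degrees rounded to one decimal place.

1.1

d · e = 8·12 + (-14)·(-21) + 5·7 = 96 + 294 + 35 = 425
|d|² = 64 + 196 + 25 = 285,  |d| = √285 ≈ 16.881943
|e|² = 144 + 441 + 49 = 634,  |e| = √634 ≈ 25.179357
cos θ = 425 / (16.881943 · 25.179357) ≈ 0.99982
θ = arccos(0.99982) ≈ 1.1°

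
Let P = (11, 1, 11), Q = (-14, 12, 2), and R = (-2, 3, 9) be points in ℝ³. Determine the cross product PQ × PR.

(-4, 67, 93)

PQ = (-25, 11, -9)
PR = (-13, 2, -2)
i: 11·(-2) - (-9)·2 = -22 - (-18) = -4
j: (-9)·(-13) - (-25)·(-2) = 117 - 50 = 67
k: (-25)·2 - 11·(-13) = -50 - (-143) = 93
PQ × PR = (-4, 67, 93)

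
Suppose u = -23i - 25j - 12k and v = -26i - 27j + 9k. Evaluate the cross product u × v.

i: (-25)·9 - (-12)·(-27) = -225 - 324 = -549
j: (-12)·(-26) - (-23)·9 = 312 - (-207) = 519
k: (-23)·(-27) - (-25)·(-26) = 621 - 650 = -29
u × v = (-549, 519, -29)

(-549, 519, -29)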